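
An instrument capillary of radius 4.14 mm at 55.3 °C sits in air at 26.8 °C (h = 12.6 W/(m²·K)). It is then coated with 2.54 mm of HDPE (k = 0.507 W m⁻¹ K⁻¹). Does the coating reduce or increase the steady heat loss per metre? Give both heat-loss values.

Critical radius for a cylinder: r_cr = k/h = 0.0402 m = 4.02 cm.
Outer radius after coating: r₂ = 0.00414 + 0.00254 = 0.00668 m.
Since r₁ < r_cr and r₂ ≤ r_cr, the coating moves toward the maximum at r_cr — heat loss rises.
Bare: R = 1/(2πr₁h) = 3.051 m·K/W; Q = 28.5/3.051 = 9.34 W/m.
Coated: R = R_cond + R_conv = 2.041 m·K/W; Q = 28.5/2.041 = 14.0 W/m.

increases: 9.34 → 14.0 W/m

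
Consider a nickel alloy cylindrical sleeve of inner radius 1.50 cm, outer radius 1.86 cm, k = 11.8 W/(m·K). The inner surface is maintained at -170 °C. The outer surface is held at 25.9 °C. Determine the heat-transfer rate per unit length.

Q' = 2πk·ΔT/ln(r₂/r₁) = 2π × 11.8 × 195.9 / ln(0.0186/0.0150) = 67500 W/m

Q' = 67500 W/m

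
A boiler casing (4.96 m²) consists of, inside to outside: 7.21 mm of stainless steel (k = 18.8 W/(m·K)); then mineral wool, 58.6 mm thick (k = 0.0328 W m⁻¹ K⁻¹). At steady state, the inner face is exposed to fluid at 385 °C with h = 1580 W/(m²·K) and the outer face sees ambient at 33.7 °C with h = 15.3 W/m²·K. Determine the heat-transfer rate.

Q = 940 W

Series thermal resistances, inner to outer:
  R_conv,in = 1/(hA) = 1/(1580·4.96) = 1.276×10^-4 K/W
  R_stainless steel = L/(kA) = 0.00721/(18.8·4.96) = 7.732×10^-5 K/W
  R_mineral wool = L/(kA) = 0.0586/(0.0328·4.96) = 0.3602 K/W
  R_conv,out = 1/(hA) = 1/(15.3·4.96) = 0.01318 K/W
ΣR = 1.276×10^-4 + 7.732×10^-5 + 0.3602 + 0.01318 = 0.3736 K/W
Q = ΔT/ΣR = (385 °C − 33.7 °C)/0.3736 = 940 W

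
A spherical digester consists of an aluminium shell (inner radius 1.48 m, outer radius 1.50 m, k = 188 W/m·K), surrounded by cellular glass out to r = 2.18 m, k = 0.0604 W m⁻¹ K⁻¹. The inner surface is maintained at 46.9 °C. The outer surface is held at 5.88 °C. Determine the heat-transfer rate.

Q = 150 W

Resistance network (inner→outer):
  R_aluminium = (1/1.48 − 1/1.50)/(4πk) = 0.009009/(4π·188) = 3.813×10^-6 K/W
  R_cellular glass = (1/1.50 − 1/2.18)/(4πk) = 0.2080/(4π·0.0604) = 0.2740 K/W
ΣR = 3.813×10^-6 + 0.2740 = 0.2740 K/W
Q = ΔT/ΣR = (46.9 °C − 5.88 °C)/0.2740 = 150 W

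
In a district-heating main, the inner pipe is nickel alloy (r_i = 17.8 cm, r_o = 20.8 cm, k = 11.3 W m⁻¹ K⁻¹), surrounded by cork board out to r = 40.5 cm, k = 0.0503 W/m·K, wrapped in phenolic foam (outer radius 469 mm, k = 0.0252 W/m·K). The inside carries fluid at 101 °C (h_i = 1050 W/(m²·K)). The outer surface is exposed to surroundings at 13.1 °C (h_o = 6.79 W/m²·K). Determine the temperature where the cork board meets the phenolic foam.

Resistance network (inner→outer):
  R'_conv,in = 1/(2πr h) = 1/(2π·0.178·1050) = 8.516×10^-4 m·K/W
  R'_nickel alloy = ln(0.208/0.178)/(2πk) = 0.1558/(2π·11.3) = 0.002194 m·K/W
  R'_cork board = ln(0.405/0.208)/(2πk) = 0.6663/(2π·0.0503) = 2.108 m·K/W
  R'_phenolic foam = ln(0.469/0.405)/(2πk) = 0.1467/(2π·0.0252) = 0.9266 m·K/W
  R'_conv,out = 1/(2πr h) = 1/(2π·0.469·6.79) = 0.04998 m·K/W
ΣR = 8.516×10^-4 + 0.002194 + 2.108 + 0.9266 + 0.04998 = 3.088 m·K/W
Q' = ΔT/ΣR = (101 °C − 13.1 °C)/3.088 = 28.47 W/m
From the inner boundary to the cork board/phenolic foam interface, ΣR_partial = 2.111 m·K/W.
T_interface = T_in − Q'·ΣR_partial = 101 °C − (28.47)(2.111) = 40.9 °C

T = 40.9 °C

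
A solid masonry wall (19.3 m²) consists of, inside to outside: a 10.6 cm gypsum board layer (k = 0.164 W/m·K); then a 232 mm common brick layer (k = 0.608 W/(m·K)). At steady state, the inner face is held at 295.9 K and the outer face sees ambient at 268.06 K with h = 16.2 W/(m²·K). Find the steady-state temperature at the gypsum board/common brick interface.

Resistance network (inner→outer):
  R_gypsum board = L/(kA) = 0.106/(0.164·19.3) = 0.03349 K/W
  R_common brick = L/(kA) = 0.232/(0.608·19.3) = 0.01977 K/W
  R_conv,out = 1/(hA) = 1/(16.2·19.3) = 0.003198 K/W
ΣR = 0.03349 + 0.01977 + 0.003198 = 0.05646 K/W
Q = ΔT/ΣR = (295.9 K − 268.06 K)/0.05646 = 493.1 W
From the inner boundary to the gypsum board/common brick interface, ΣR_partial = 0.03349 K/W.
T_interface = T_in − Q·ΣR_partial = 295.9 K − (493.1)(0.03349) = 279.39 K

T = 279.39 K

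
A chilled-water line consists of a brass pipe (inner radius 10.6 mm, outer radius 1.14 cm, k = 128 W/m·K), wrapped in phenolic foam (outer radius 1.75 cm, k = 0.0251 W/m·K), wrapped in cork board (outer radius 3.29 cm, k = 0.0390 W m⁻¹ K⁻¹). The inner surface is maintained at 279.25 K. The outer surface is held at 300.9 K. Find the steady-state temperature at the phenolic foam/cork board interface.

T = 290.4 K

Series thermal resistances, inner to outer:
  R'_brass = ln(0.0114/0.0106)/(2πk) = 0.07276/(2π·128) = 9.047×10^-5 m·K/W
  R'_phenolic foam = ln(0.0175/0.0114)/(2πk) = 0.4286/(2π·0.0251) = 2.718 m·K/W
  R'_cork board = ln(0.0329/0.0175)/(2πk) = 0.6313/(2π·0.0390) = 2.576 m·K/W
ΣR = 9.047×10^-5 + 2.718 + 2.576 = 5.294 m·K/W
Q' = ΔT/ΣR = (279.25 K − 300.9 K)/5.294 = -4.090 W/m
From the inner boundary to the phenolic foam/cork board interface, ΣR_partial = 2.718 m·K/W.
T_interface = T_in − Q'·ΣR_partial = 279.25 K − (-4.090)(2.718) = 290.4 K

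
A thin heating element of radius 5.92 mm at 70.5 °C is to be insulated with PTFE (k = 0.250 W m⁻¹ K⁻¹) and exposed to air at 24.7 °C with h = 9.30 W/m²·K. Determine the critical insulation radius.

r_cr = 2.69 cm

For a cylinder, r_cr = k_ins/h = 0.250/9.30 = 0.0269 m = 2.69 cm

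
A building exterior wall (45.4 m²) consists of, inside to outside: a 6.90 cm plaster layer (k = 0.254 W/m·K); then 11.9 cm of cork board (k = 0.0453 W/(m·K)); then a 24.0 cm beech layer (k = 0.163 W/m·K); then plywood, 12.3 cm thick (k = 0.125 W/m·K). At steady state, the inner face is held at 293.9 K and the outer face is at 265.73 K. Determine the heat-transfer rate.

Q = 239 W

Resistance network (inner→outer):
  R_plaster = L/(kA) = 0.0690/(0.254·45.4) = 0.005984 K/W
  R_cork board = L/(kA) = 0.119/(0.0453·45.4) = 0.05786 K/W
  R_beech = L/(kA) = 0.240/(0.163·45.4) = 0.03243 K/W
  R_plywood = L/(kA) = 0.123/(0.125·45.4) = 0.02167 K/W
ΣR = 0.005984 + 0.05786 + 0.03243 + 0.02167 = 0.1179 K/W
Q = ΔT/ΣR = (293.9 K − 265.73 K)/0.1179 = 239 W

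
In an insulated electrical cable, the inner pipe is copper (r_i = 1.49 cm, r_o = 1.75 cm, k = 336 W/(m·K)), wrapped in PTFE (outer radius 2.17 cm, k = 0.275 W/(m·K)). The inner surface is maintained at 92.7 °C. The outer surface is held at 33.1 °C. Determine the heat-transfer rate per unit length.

Treat each layer as a resistance in series:
  R'_copper = ln(0.0175/0.0149)/(2πk) = 0.1608/(2π·336) = 7.619×10^-5 m·K/W
  R'_PTFE = ln(0.0217/0.0175)/(2πk) = 0.2151/(2π·0.275) = 0.1245 m·K/W
ΣR = 7.619×10^-5 + 0.1245 = 0.1246 m·K/W
Q' = ΔT/ΣR = (92.7 °C − 33.1 °C)/0.1246 = 478 W/m

Q' = 478 W/m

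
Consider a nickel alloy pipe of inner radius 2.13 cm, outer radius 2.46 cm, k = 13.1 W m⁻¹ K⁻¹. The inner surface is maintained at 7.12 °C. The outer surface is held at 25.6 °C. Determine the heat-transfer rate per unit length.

Q' = 10.6 kW/m

Q' = 2πk·ΔT/ln(r₂/r₁) = 2π × 13.1 × 18.48 / ln(0.0246/0.0213) = 10600 W/m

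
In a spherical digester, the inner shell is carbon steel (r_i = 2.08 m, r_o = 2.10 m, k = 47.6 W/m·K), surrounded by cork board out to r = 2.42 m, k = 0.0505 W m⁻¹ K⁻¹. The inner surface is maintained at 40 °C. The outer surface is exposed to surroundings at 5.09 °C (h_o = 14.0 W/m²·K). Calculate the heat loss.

Q = 348 W

Series thermal resistances, inner to outer:
  R_carbon steel = (1/2.08 − 1/2.10)/(4πk) = 0.004579/(4π·47.6) = 7.655×10^-6 K/W
  R_cork board = (1/2.10 − 1/2.42)/(4πk) = 0.06297/(4π·0.0505) = 0.09922 K/W
  R_conv,out = 1/(4πr²h) = 1/(4π·2.42²·14.0) = 9.706×10^-4 K/W
ΣR = 7.655×10^-6 + 0.09922 + 9.706×10^-4 = 0.1002 K/W
Q = ΔT/ΣR = (40 °C − 5.09 °C)/0.1002 = 348 W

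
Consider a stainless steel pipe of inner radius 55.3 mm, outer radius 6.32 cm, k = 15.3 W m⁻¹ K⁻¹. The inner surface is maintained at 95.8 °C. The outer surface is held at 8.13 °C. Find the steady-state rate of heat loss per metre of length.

Q' = 2πk·ΔT/ln(r₂/r₁) = 2π × 15.3 × 87.67 / ln(0.0632/0.0553) = 63100 W/m

Q' = 63100 W/m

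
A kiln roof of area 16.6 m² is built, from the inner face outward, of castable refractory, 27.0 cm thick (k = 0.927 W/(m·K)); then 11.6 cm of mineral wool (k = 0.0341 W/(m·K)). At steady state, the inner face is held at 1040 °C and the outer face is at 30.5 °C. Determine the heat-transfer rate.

Resistance network (inner→outer):
  R_castable refractory = L/(kA) = 0.270/(0.927·16.6) = 0.01755 K/W
  R_mineral wool = L/(kA) = 0.116/(0.0341·16.6) = 0.2049 K/W
ΣR = 0.01755 + 0.2049 = 0.2225 K/W
Q = ΔT/ΣR = (1040 °C − 30.5 °C)/0.2225 = 4540 W

Q = 4540 W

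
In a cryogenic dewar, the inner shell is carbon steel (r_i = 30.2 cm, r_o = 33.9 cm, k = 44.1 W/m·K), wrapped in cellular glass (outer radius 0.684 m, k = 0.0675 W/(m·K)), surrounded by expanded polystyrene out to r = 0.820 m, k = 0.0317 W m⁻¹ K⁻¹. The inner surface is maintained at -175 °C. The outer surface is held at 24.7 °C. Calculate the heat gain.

Q = 84.5 W

Treat each layer as a resistance in series:
  R_carbon steel = (1/0.302 − 1/0.339)/(4πk) = 0.3614/(4π·44.1) = 6.521×10^-4 K/W
  R_cellular glass = (1/0.339 − 1/0.684)/(4πk) = 1.488/(4π·0.0675) = 1.754 K/W
  R_expanded polystyrene = (1/0.684 − 1/0.820)/(4πk) = 0.2425/(4π·0.0317) = 0.6087 K/W
ΣR = 6.521×10^-4 + 1.754 + 0.6087 = 2.363 K/W
Q = ΔT/ΣR = (-175 °C − 24.7 °C)/2.363 = -84.5 W
(Negative Q ⇒ heat flows inward; heat gain = 84.5 W.)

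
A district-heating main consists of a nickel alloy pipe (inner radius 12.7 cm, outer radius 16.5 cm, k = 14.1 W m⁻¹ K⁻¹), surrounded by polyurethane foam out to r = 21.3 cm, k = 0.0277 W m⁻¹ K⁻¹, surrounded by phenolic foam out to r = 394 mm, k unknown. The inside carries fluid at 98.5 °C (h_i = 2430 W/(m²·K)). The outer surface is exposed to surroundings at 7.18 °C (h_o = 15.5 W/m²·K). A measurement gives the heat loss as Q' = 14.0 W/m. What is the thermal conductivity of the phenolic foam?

ΣR = ΔT/Q' = |98.5 − 7.18|/14.0 = 6.523 m·K/W
Known resistances:
  R'_conv,in = 1/(2πr h) = 1/(2π·0.127·2430) = 5.157×10^-4 m·K/W
  R'_nickel alloy = ln(0.165/0.127)/(2πk) = 0.2618/(2π·14.1) = 0.002955 m·K/W
  R'_polyurethane foam = ln(0.213/0.165)/(2πk) = 0.2553/(2π·0.0277) = 1.467 m·K/W
  R'_conv,out = 1/(2πr h) = 1/(2π·0.394·15.5) = 0.02606 m·K/W
R_phenolic foam = ΣR − ΣR_known = 6.523 − 1.497 = 5.026 m·K/W
ln(r₂/r₁)/(2πk) = 5.026 ⇒ k = 0.6151/(2π·5.026) = 0.0195 W/m·K

k = 0.0195 W/m·K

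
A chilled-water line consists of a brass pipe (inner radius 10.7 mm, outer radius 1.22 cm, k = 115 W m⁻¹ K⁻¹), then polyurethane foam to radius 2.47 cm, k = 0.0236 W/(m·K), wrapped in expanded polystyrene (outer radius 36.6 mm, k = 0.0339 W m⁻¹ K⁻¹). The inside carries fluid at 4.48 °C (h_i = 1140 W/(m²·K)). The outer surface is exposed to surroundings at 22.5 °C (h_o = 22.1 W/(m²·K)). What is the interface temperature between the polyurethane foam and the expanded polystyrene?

T = 17.1 °C

Resistance network (inner→outer):
  R'_conv,in = 1/(2πr h) = 1/(2π·0.0107·1140) = 0.01305 m·K/W
  R'_brass = ln(0.0122/0.0107)/(2πk) = 0.1312/(2π·115) = 1.816×10^-4 m·K/W
  R'_polyurethane foam = ln(0.0247/0.0122)/(2πk) = 0.7054/(2π·0.0236) = 4.757 m·K/W
  R'_expanded polystyrene = ln(0.0366/0.0247)/(2πk) = 0.3932/(2π·0.0339) = 1.846 m·K/W
  R'_conv,out = 1/(2πr h) = 1/(2π·0.0366·22.1) = 0.1968 m·K/W
ΣR = 0.01305 + 1.816×10^-4 + 4.757 + 1.846 + 0.1968 = 6.813 m·K/W
Q' = ΔT/ΣR = (4.48 °C − 22.5 °C)/6.813 = -2.645 W/m
From the inner boundary to the polyurethane foam/expanded polystyrene interface, ΣR_partial = 4.770 m·K/W.
T_interface = T_in − Q'·ΣR_partial = 4.48 °C − (-2.645)(4.770) = 17.1 °C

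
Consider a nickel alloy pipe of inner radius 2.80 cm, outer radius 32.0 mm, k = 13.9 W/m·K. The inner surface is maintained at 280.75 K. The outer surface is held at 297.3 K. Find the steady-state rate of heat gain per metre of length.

Q' = 10.8 kW/m

Q' = 2πk·ΔT/ln(r₂/r₁) = 2π × 13.9 × 16.55 / ln(0.0320/0.0280) = 10800 W/m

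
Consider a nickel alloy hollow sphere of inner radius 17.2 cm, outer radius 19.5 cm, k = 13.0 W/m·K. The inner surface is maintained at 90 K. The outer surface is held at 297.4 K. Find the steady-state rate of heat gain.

Q = 4πk·ΔT/(1/r₁ − 1/r₂) = 4π × 13.0 × 207.4 / (1/0.172 − 1/0.195) = 49400 W

Q = 49.4 kW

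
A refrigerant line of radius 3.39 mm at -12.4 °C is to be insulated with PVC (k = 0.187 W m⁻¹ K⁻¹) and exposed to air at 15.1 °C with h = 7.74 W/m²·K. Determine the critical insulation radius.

For a cylinder, r_cr = k_ins/h = 0.187/7.74 = 0.0242 m = 2.42 cm

r_cr = 2.42 cm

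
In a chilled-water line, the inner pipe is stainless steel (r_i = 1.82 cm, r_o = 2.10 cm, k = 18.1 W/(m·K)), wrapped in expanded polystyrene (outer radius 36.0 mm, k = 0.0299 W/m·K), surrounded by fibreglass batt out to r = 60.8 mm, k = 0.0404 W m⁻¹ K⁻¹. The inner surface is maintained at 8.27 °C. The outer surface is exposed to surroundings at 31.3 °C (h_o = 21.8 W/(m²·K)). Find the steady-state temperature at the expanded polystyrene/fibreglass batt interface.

T = 21.3 °C

Treat each layer as a resistance in series:
  R'_stainless steel = ln(0.0210/0.0182)/(2πk) = 0.1431/(2π·18.1) = 0.001258 m·K/W
  R'_expanded polystyrene = ln(0.0360/0.0210)/(2πk) = 0.5390/(2π·0.0299) = 2.869 m·K/W
  R'_fibreglass batt = ln(0.0608/0.0360)/(2πk) = 0.5241/(2π·0.0404) = 2.065 m·K/W
  R'_conv,out = 1/(2πr h) = 1/(2π·0.0608·21.8) = 0.1201 m·K/W
ΣR = 0.001258 + 2.869 + 2.065 + 0.1201 = 5.055 m·K/W
Q' = ΔT/ΣR = (8.27 °C − 31.3 °C)/5.055 = -4.556 W/m
From the inner boundary to the expanded polystyrene/fibreglass batt interface, ΣR_partial = 2.870 m·K/W.
T_interface = T_in − Q'·ΣR_partial = 8.27 °C − (-4.556)(2.870) = 21.3 °C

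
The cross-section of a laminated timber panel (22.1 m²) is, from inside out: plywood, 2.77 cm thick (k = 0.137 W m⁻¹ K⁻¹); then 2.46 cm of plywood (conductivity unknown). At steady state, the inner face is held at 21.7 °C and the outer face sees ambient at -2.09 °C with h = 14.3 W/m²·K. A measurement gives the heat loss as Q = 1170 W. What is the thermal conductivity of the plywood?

k = 0.139 W/m·K

ΣR = ΔT/Q = |21.7 − -2.09|/1170 = 0.02033 K/W
Known resistances:
  R_plywood = L/(kA) = 0.0277/(0.137·22.1) = 0.009149 K/W
  R_conv,out = 1/(hA) = 1/(14.3·22.1) = 0.003164 K/W
R_plywood = ΣR − ΣR_known = 0.02033 − 0.01231 = 0.008020 K/W
L/(kA) = 0.008020 ⇒ k = 0.0246/(0.008020·22.1) = 0.139 W/m·K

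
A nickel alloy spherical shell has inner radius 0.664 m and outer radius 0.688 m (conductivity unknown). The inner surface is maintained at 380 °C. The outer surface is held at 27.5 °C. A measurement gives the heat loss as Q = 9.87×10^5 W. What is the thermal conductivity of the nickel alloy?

k = 11.7 W/m·K

ΣR = ΔT/Q = |380 − 27.5|/9.87×10^5 = 3.571×10^-4 K/W
(1/r₁−1/r₂)/(4πk) = 3.571×10^-4 ⇒ k = 0.05254/(4π·3.571×10^-4) = 11.7 W/m·K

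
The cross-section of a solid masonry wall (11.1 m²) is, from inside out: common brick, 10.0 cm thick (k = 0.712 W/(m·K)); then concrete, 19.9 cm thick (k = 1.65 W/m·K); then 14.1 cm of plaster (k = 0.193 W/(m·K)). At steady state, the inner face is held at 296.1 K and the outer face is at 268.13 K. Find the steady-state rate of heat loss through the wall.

Q = 313 W

Resistance network (inner→outer):
  R_common brick = L/(kA) = 0.100/(0.712·11.1) = 0.01265 K/W
  R_concrete = L/(kA) = 0.199/(1.65·11.1) = 0.01087 K/W
  R_plaster = L/(kA) = 0.141/(0.193·11.1) = 0.06582 K/W
ΣR = 0.01265 + 0.01087 + 0.06582 = 0.08934 K/W
Q = ΔT/ΣR = (296.1 K − 268.13 K)/0.08934 = 313 W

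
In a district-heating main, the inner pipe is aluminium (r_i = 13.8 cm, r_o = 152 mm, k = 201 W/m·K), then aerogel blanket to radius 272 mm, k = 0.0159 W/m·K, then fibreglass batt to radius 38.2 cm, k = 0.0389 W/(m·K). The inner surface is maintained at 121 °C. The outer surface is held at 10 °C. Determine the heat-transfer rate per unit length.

Series thermal resistances, inner to outer:
  R'_aluminium = ln(0.152/0.138)/(2πk) = 0.09663/(2π·201) = 7.651×10^-5 m·K/W
  R'_aerogel blanket = ln(0.272/0.152)/(2πk) = 0.5819/(2π·0.0159) = 5.825 m·K/W
  R'_fibreglass batt = ln(0.382/0.272)/(2πk) = 0.3396/(2π·0.0389) = 1.390 m·K/W
ΣR = 7.651×10^-5 + 5.825 + 1.390 = 7.215 m·K/W
Q' = ΔT/ΣR = (121 °C − 10 °C)/7.215 = 15.4 W/m

Q' = 15.4 W/m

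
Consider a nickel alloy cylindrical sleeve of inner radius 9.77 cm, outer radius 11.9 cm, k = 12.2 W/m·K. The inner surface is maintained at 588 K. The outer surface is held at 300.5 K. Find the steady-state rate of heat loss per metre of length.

Q' = 2πk·ΔT/ln(r₂/r₁) = 2π × 12.2 × 287.5 / ln(0.119/0.0977) = 1.12×10^5 W/m

Q' = 1.12×10^5 W/m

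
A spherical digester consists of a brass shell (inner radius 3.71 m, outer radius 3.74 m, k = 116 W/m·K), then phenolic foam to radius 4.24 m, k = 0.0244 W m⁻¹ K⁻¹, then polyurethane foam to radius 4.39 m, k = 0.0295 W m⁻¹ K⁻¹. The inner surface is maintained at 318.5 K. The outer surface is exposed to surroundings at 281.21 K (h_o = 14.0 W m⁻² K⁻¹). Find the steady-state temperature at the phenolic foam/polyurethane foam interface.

T = 287.8 K

Treat each layer as a resistance in series:
  R_brass = (1/3.71 − 1/3.74)/(4πk) = 0.002162/(4π·116) = 1.483×10^-6 K/W
  R_phenolic foam = (1/3.74 − 1/4.24)/(4πk) = 0.03153/(4π·0.0244) = 0.1028 K/W
  R_polyurethane foam = (1/4.24 − 1/4.39)/(4πk) = 0.008059/(4π·0.0295) = 0.02174 K/W
  R_conv,out = 1/(4πr²h) = 1/(4π·4.39²·14.0) = 2.949×10^-4 K/W
ΣR = 1.483×10^-6 + 0.1028 + 0.02174 + 2.949×10^-4 = 0.1248 K/W
Q = ΔT/ΣR = (318.5 K − 281.21 K)/0.1248 = 298.8 W
From the inner boundary to the phenolic foam/polyurethane foam interface, ΣR_partial = 0.1028 K/W.
T_interface = T_in − Q·ΣR_partial = 318.5 K − (298.8)(0.1028) = 287.8 K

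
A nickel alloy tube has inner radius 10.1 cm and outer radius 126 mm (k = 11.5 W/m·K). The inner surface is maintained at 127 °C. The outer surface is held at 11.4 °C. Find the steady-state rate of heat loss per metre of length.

Q' = 37800 W/m

Q' = 2πk·ΔT/ln(r₂/r₁) = 2π × 11.5 × 115.6 / ln(0.126/0.101) = 37800 W/m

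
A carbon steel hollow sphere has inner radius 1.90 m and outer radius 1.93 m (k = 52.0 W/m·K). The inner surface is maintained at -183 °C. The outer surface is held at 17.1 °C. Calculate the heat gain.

Q = 4πk·ΔT/(1/r₁ − 1/r₂) = 4π × 52.0 × 200.1 / (1/1.90 − 1/1.93) = 1.60×10^7 W

Q = 1.60×10^7 W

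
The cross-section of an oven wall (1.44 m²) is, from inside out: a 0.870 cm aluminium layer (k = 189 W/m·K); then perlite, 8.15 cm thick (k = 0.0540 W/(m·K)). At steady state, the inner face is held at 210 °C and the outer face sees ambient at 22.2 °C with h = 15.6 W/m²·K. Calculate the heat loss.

Q = 172 W

Resistance network (inner→outer):
  R_aluminium = L/(kA) = 0.00870/(189·1.44) = 3.197×10^-5 K/W
  R_perlite = L/(kA) = 0.0815/(0.0540·1.44) = 1.048 K/W
  R_conv,out = 1/(hA) = 1/(15.6·1.44) = 0.04452 K/W
ΣR = 3.197×10^-5 + 1.048 + 0.04452 = 1.093 K/W
Q = ΔT/ΣR = (210 °C − 22.2 °C)/1.093 = 172 W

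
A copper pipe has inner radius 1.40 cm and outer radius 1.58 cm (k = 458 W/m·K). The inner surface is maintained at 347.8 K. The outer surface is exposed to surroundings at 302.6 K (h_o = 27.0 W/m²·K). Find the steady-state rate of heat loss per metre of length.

Q' = 121 W/m

Series thermal resistances, inner to outer:
  R'_copper = ln(0.0158/0.0140)/(2πk) = 0.1210/(2π·458) = 4.203×10^-5 m·K/W
  R'_conv,out = 1/(2πr h) = 1/(2π·0.0158·27.0) = 0.3731 m·K/W
ΣR = 4.203×10^-5 + 0.3731 = 0.3731 m·K/W
Q' = ΔT/ΣR = (347.8 K − 302.6 K)/0.3731 = 121 W/m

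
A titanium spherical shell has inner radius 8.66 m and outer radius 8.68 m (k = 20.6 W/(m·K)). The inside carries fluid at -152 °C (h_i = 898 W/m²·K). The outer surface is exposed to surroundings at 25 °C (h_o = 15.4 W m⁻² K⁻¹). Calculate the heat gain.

Series thermal resistances, inner to outer:
  R_conv,in = 1/(4πr²h) = 1/(4π·8.66²·898) = 1.182×10^-6 K/W
  R_titanium = (1/8.66 − 1/8.68)/(4πk) = 2.661×10^-4/(4π·20.6) = 1.028×10^-6 K/W
  R_conv,out = 1/(4πr²h) = 1/(4π·8.68²·15.4) = 6.859×10^-5 K/W
ΣR = 1.182×10^-6 + 1.028×10^-6 + 6.859×10^-5 = 7.080×10^-5 K/W
Q = ΔT/ΣR = (-152 °C − 25 °C)/7.080×10^-5 = -2.50×10^6 W
(Negative Q ⇒ heat flows inward; heat gain = 2.50×10^6 W.)

Q = 2.50×10^6 W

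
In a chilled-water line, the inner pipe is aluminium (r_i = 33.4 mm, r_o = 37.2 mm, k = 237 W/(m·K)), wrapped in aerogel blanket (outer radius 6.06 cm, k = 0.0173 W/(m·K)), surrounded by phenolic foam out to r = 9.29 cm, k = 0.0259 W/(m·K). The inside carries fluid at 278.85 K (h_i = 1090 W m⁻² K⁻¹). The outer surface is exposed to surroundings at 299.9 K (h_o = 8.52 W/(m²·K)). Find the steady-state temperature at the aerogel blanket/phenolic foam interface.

T = 291.8 K

Series thermal resistances, inner to outer:
  R'_conv,in = 1/(2πr h) = 1/(2π·0.0334·1090) = 0.004372 m·K/W
  R'_aluminium = ln(0.0372/0.0334)/(2πk) = 0.1078/(2π·237) = 7.236×10^-5 m·K/W
  R'_aerogel blanket = ln(0.0606/0.0372)/(2πk) = 0.4880/(2π·0.0173) = 4.489 m·K/W
  R'_phenolic foam = ln(0.0929/0.0606)/(2πk) = 0.4272/(2π·0.0259) = 2.625 m·K/W
  R'_conv,out = 1/(2πr h) = 1/(2π·0.0929·8.52) = 0.2011 m·K/W
ΣR = 0.004372 + 7.236×10^-5 + 4.489 + 2.625 + 0.2011 = 7.320 m·K/W
Q' = ΔT/ΣR = (278.85 K − 299.9 K)/7.320 = -2.876 W/m
From the inner boundary to the aerogel blanket/phenolic foam interface, ΣR_partial = 4.493 m·K/W.
T_interface = T_in − Q'·ΣR_partial = 278.85 K − (-2.876)(4.493) = 291.8 K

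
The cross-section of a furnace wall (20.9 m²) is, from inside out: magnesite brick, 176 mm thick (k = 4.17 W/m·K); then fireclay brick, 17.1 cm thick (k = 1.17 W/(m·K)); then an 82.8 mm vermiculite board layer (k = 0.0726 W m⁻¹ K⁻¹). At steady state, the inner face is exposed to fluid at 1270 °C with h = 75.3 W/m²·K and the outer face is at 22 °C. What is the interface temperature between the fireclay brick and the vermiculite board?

Resistance network (inner→outer):
  R_conv,in = 1/(hA) = 1/(75.3·20.9) = 6.354×10^-4 K/W
  R_magnesite brick = L/(kA) = 0.176/(4.17·20.9) = 0.002019 K/W
  R_fireclay brick = L/(kA) = 0.171/(1.17·20.9) = 0.006993 K/W
  R_vermiculite board = L/(kA) = 0.0828/(0.0726·20.9) = 0.05457 K/W
ΣR = 6.354×10^-4 + 0.002019 + 0.006993 + 0.05457 = 0.06422 K/W
Q = ΔT/ΣR = (1270 °C − 22 °C)/0.06422 = 19430 W
From the inner boundary to the fireclay brick/vermiculite board interface, ΣR_partial = 0.009647 K/W.
T_interface = T_in − Q·ΣR_partial = 1270 °C − (19430)(0.009647) = 1083 °C

T = 1083 °C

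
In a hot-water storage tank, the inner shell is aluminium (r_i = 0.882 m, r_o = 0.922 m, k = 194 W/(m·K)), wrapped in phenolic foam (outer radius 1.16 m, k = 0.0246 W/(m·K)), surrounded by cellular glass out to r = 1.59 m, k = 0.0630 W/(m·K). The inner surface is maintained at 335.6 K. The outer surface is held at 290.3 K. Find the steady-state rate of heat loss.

Q = 44.7 W

Treat each layer as a resistance in series:
  R_aluminium = (1/0.882 − 1/0.922)/(4πk) = 0.04919/(4π·194) = 2.018×10^-5 K/W
  R_phenolic foam = (1/0.922 − 1/1.16)/(4πk) = 0.2225/(4π·0.0246) = 0.7199 K/W
  R_cellular glass = (1/1.16 − 1/1.59)/(4πk) = 0.2331/(4π·0.0630) = 0.2945 K/W
ΣR = 2.018×10^-5 + 0.7199 + 0.2945 = 1.014 K/W
Q = ΔT/ΣR = (335.6 K − 290.3 K)/1.014 = 44.7 W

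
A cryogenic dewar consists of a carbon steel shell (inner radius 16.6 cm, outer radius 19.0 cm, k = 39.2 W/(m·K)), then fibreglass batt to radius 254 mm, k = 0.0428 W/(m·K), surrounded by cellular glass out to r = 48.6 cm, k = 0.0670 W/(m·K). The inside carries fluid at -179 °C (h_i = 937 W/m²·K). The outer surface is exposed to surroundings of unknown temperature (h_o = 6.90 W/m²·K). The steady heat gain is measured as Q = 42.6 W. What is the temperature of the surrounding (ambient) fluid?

Series resistances:
  R_conv,in = 1/(4πr²h) = 1/(4π·0.166²·937) = 0.003082 K/W
  R_carbon steel = (1/0.166 − 1/0.190)/(4πk) = 0.7609/(4π·39.2) = 0.001545 K/W
  R_fibreglass batt = (1/0.190 − 1/0.254)/(4πk) = 1.326/(4π·0.0428) = 2.466 K/W
  R_cellular glass = (1/0.254 − 1/0.486)/(4πk) = 1.879/(4π·0.0670) = 2.232 K/W
  R_conv,out = 1/(4πr²h) = 1/(4π·0.486²·6.90) = 0.04883 K/W
ΣR = 4.751 K/W
ΔT = Q·ΣR = 42.6 × 4.751 = 202.4 K
Heat flows inward, so T_out = T_in + ΔT = -179 + 202.4 = 23.4 °C

T_out = 23.4 °C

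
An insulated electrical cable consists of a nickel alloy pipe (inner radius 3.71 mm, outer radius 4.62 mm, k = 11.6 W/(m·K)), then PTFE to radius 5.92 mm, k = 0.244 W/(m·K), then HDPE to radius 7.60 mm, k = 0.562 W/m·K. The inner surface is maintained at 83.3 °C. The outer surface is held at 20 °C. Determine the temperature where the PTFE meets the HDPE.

Resistance network (inner→outer):
  R'_nickel alloy = ln(0.00462/0.00371)/(2πk) = 0.2194/(2π·11.6) = 0.003010 m·K/W
  R'_PTFE = ln(0.00592/0.00462)/(2πk) = 0.2479/(2π·0.244) = 0.1617 m·K/W
  R'_HDPE = ln(0.00760/0.00592)/(2πk) = 0.2498/(2π·0.562) = 0.07075 m·K/W
ΣR = 0.003010 + 0.1617 + 0.07075 = 0.2355 m·K/W
Q' = ΔT/ΣR = (83.3 °C − 20 °C)/0.2355 = 268.8 W/m
From the inner boundary to the PTFE/HDPE interface, ΣR_partial = 0.1647 m·K/W.
T_interface = T_in − Q'·ΣR_partial = 83.3 °C − (268.8)(0.1647) = 39.0 °C

T = 39.0 °C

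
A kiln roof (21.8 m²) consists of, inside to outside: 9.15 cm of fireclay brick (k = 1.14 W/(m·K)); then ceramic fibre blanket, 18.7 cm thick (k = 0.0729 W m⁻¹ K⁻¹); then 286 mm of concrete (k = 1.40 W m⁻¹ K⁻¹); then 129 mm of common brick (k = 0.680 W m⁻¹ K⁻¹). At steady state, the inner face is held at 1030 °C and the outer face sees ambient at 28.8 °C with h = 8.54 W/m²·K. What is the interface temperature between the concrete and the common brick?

Treat each layer as a resistance in series:
  R_fireclay brick = L/(kA) = 0.0915/(1.14·21.8) = 0.003682 K/W
  R_ceramic fibre blanket = L/(kA) = 0.187/(0.0729·21.8) = 0.1177 K/W
  R_concrete = L/(kA) = 0.286/(1.40·21.8) = 0.009371 K/W
  R_common brick = L/(kA) = 0.129/(0.680·21.8) = 0.008702 K/W
  R_conv,out = 1/(hA) = 1/(8.54·21.8) = 0.005371 K/W
ΣR = 0.003682 + 0.1177 + 0.009371 + 0.008702 + 0.005371 = 0.1448 K/W
Q = ΔT/ΣR = (1030 °C − 28.8 °C)/0.1448 = 6914 W
From the inner boundary to the concrete/common brick interface, ΣR_partial = 0.1308 K/W.
T_interface = T_in − Q·ΣR_partial = 1030 °C − (6914)(0.1308) = 126 °C

T = 126 °C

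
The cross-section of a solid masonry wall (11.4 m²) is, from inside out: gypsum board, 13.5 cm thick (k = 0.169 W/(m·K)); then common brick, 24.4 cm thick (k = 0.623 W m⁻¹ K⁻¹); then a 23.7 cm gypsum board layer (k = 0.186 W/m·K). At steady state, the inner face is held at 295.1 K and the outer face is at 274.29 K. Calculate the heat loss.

Q = 96.3 W

Treat each layer as a resistance in series:
  R_gypsum board = L/(kA) = 0.135/(0.169·11.4) = 0.07007 K/W
  R_common brick = L/(kA) = 0.244/(0.623·11.4) = 0.03436 K/W
  R_gypsum board = L/(kA) = 0.237/(0.186·11.4) = 0.1118 K/W
ΣR = 0.07007 + 0.03436 + 0.1118 = 0.2162 K/W
Q = ΔT/ΣR = (295.1 K − 274.29 K)/0.2162 = 96.3 W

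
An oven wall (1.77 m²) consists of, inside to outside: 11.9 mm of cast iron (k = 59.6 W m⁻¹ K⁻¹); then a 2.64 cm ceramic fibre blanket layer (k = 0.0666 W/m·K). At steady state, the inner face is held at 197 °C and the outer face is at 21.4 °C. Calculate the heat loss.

Q = 784 W

Treat each layer as a resistance in series:
  R_cast iron = L/(kA) = 0.0119/(59.6·1.77) = 1.128×10^-4 K/W
  R_ceramic fibre blanket = L/(kA) = 0.0264/(0.0666·1.77) = 0.2240 K/W
ΣR = 1.128×10^-4 + 0.2240 = 0.2241 K/W
Q = ΔT/ΣR = (197 °C − 21.4 °C)/0.2241 = 784 W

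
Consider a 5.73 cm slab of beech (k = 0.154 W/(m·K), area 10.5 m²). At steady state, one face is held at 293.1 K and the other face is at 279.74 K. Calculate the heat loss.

Q = 377 W

Q = kA·ΔT/L = 0.154 × 10.5 × |293.1 K − 279.74 K| / 0.0573 = 377 W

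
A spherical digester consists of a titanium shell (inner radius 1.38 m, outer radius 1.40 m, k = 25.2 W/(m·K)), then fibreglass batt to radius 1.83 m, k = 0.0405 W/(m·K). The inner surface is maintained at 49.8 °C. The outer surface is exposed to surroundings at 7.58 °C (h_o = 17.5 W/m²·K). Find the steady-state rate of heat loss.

Q = 127 W

Series thermal resistances, inner to outer:
  R_titanium = (1/1.38 − 1/1.40)/(4πk) = 0.01035/(4π·25.2) = 3.269×10^-5 K/W
  R_fibreglass batt = (1/1.40 − 1/1.83)/(4πk) = 0.1678/(4π·0.0405) = 0.3298 K/W
  R_conv,out = 1/(4πr²h) = 1/(4π·1.83²·17.5) = 0.001358 K/W
ΣR = 3.269×10^-5 + 0.3298 + 0.001358 = 0.3312 K/W
Q = ΔT/ΣR = (49.8 °C − 7.58 °C)/0.3312 = 127 W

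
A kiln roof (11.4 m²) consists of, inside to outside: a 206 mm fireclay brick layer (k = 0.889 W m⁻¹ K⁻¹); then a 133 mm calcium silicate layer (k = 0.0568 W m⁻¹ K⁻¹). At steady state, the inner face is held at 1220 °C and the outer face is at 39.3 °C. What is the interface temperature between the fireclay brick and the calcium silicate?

T = 1114 °C

Series thermal resistances, inner to outer:
  R_fireclay brick = L/(kA) = 0.206/(0.889·11.4) = 0.02033 K/W
  R_calcium silicate = L/(kA) = 0.133/(0.0568·11.4) = 0.2054 K/W
ΣR = 0.02033 + 0.2054 = 0.2257 K/W
Q = ΔT/ΣR = (1220 °C − 39.3 °C)/0.2257 = 5231 W
From the inner boundary to the fireclay brick/calcium silicate interface, ΣR_partial = 0.02033 K/W.
T_interface = T_in − Q·ΣR_partial = 1220 °C − (5231)(0.02033) = 1114 °C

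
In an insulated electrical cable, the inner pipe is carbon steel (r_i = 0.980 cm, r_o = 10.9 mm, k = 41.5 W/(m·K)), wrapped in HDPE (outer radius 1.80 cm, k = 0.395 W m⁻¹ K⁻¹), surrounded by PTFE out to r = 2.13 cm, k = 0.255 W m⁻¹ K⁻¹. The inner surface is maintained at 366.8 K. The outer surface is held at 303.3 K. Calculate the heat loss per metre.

Series thermal resistances, inner to outer:
  R'_carbon steel = ln(0.0109/0.00980)/(2πk) = 0.1064/(2π·41.5) = 4.080×10^-4 m·K/W
  R'_HDPE = ln(0.0180/0.0109)/(2πk) = 0.5016/(2π·0.395) = 0.2021 m·K/W
  R'_PTFE = ln(0.0213/0.0180)/(2πk) = 0.1683/(2π·0.255) = 0.1051 m·K/W
ΣR = 4.080×10^-4 + 0.2021 + 0.1051 = 0.3076 m·K/W
Q' = ΔT/ΣR = (366.8 K − 303.3 K)/0.3076 = 206 W/m

Q' = 206 W/m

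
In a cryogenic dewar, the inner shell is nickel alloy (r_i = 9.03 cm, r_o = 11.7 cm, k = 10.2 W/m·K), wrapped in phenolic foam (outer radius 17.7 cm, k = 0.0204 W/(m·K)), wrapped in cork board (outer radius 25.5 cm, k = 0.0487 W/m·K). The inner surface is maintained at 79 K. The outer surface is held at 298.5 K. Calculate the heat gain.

Q = 15.5 W

Treat each layer as a resistance in series:
  R_nickel alloy = (1/0.0903 − 1/0.117)/(4πk) = 2.527/(4π·10.2) = 0.01972 K/W
  R_phenolic foam = (1/0.117 − 1/0.177)/(4πk) = 2.897/(4π·0.0204) = 11.30 K/W
  R_cork board = (1/0.177 − 1/0.255)/(4πk) = 1.728/(4π·0.0487) = 2.824 K/W
ΣR = 0.01972 + 11.30 + 2.824 = 14.14 K/W
Q = ΔT/ΣR = (79 K − 298.5 K)/14.14 = -15.5 W
(Negative Q ⇒ heat flows inward; heat gain = 15.5 W.)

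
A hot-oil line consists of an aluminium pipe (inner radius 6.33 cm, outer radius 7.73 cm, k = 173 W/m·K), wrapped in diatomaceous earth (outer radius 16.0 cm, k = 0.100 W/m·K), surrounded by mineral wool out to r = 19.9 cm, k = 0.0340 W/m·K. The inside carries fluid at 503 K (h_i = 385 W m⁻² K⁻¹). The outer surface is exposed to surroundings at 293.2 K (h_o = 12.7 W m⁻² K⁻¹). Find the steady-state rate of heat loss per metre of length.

Q' = 93.3 W/m

Treat each layer as a resistance in series:
  R'_conv,in = 1/(2πr h) = 1/(2π·0.0633·385) = 0.006531 m·K/W
  R'_aluminium = ln(0.0773/0.0633)/(2πk) = 0.1998/(2π·173) = 1.838×10^-4 m·K/W
  R'_diatomaceous earth = ln(0.160/0.0773)/(2πk) = 0.7275/(2π·0.100) = 1.158 m·K/W
  R'_mineral wool = ln(0.199/0.160)/(2πk) = 0.2181/(2π·0.0340) = 1.021 m·K/W
  R'_conv,out = 1/(2πr h) = 1/(2π·0.199·12.7) = 0.06297 m·K/W
ΣR = 0.006531 + 1.838×10^-4 + 1.158 + 1.021 + 0.06297 = 2.249 m·K/W
Q' = ΔT/ΣR = (503 K − 293.2 K)/2.249 = 93.3 W/m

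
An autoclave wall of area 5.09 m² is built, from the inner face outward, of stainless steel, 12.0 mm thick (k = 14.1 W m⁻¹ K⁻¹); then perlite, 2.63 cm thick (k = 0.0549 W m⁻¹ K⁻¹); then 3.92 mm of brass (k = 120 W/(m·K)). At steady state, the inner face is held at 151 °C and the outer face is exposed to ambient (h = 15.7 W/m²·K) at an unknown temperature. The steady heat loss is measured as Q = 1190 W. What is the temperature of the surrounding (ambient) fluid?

T_out = 23.9 °C

Series resistances:
  R_stainless steel = L/(kA) = 0.0120/(14.1·5.09) = 1.672×10^-4 K/W
  R_perlite = L/(kA) = 0.0263/(0.0549·5.09) = 0.09412 K/W
  R_brass = L/(kA) = 0.00392/(120·5.09) = 6.418×10^-6 K/W
  R_conv,out = 1/(hA) = 1/(15.7·5.09) = 0.01251 K/W
ΣR = 0.1068 K/W
ΔT = Q·ΣR = 1190 × 0.1068 = 127.1 K
Heat flows outward, so T_out = T_in − ΔT = 151 − 127.1 = 23.9 °C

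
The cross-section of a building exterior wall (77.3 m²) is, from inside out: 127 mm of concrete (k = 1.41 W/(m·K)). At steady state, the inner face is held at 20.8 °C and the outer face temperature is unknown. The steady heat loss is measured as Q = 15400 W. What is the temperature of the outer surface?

T_out = 2.86 °C

Sum the resistances:
  R_concrete = L/(kA) = 0.127/(1.41·77.3) = 0.001165 K/W
ΣR = 0.001165 K/W
ΔT = Q·ΣR = 15400 × 0.001165 = 17.94 K
Heat flows outward, so T_out = T_in − ΔT = 20.8 − 17.94 = 2.86 °C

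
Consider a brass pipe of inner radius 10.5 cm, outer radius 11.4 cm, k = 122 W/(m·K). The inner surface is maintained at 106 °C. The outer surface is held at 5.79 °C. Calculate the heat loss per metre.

Q' = 934 kW/m

Q' = 2πk·ΔT/ln(r₂/r₁) = 2π × 122 × 100.21 / ln(0.114/0.105) = 9.34×10^5 W/m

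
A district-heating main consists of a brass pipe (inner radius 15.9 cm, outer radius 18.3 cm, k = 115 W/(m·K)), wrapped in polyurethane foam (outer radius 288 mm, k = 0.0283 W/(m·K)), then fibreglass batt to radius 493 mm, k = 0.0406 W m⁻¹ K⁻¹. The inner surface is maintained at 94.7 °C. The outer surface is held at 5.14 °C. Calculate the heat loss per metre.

Q' = 19.2 W/m

Treat each layer as a resistance in series:
  R'_brass = ln(0.183/0.159)/(2πk) = 0.1406/(2π·115) = 1.946×10^-4 m·K/W
  R'_polyurethane foam = ln(0.288/0.183)/(2πk) = 0.4535/(2π·0.0283) = 2.550 m·K/W
  R'_fibreglass batt = ln(0.493/0.288)/(2πk) = 0.5375/(2π·0.0406) = 2.107 m·K/W
ΣR = 1.946×10^-4 + 2.550 + 2.107 = 4.657 m·K/W
Q' = ΔT/ΣR = (94.7 °C − 5.14 °C)/4.657 = 19.2 W/m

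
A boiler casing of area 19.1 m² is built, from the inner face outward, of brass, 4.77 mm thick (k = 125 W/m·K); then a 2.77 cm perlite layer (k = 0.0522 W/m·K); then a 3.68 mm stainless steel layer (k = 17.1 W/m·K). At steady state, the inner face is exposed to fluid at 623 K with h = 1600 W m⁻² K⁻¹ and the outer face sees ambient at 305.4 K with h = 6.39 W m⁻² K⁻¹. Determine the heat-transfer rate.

Treat each layer as a resistance in series:
  R_conv,in = 1/(hA) = 1/(1600·19.1) = 3.272×10^-5 K/W
  R_brass = L/(kA) = 0.00477/(125·19.1) = 1.998×10^-6 K/W
  R_perlite = L/(kA) = 0.0277/(0.0522·19.1) = 0.02778 K/W
  R_stainless steel = L/(kA) = 0.00368/(17.1·19.1) = 1.127×10^-5 K/W
  R_conv,out = 1/(hA) = 1/(6.39·19.1) = 0.008193 K/W
ΣR = 3.272×10^-5 + 1.998×10^-6 + 0.02778 + 1.127×10^-5 + 0.008193 = 0.03602 K/W
Q = ΔT/ΣR = (623 K − 305.4 K)/0.03602 = 8820 W

Q = 8.82 kW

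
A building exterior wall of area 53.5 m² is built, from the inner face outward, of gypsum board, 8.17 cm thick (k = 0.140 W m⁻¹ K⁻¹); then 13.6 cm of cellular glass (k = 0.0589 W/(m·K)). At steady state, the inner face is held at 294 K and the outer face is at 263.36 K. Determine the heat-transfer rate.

Treat each layer as a resistance in series:
  R_gypsum board = L/(kA) = 0.0817/(0.140·53.5) = 0.01091 K/W
  R_cellular glass = L/(kA) = 0.136/(0.0589·53.5) = 0.04316 K/W
ΣR = 0.01091 + 0.04316 = 0.05407 K/W
Q = ΔT/ΣR = (294 K − 263.36 K)/0.05407 = 567 W

Q = 567 W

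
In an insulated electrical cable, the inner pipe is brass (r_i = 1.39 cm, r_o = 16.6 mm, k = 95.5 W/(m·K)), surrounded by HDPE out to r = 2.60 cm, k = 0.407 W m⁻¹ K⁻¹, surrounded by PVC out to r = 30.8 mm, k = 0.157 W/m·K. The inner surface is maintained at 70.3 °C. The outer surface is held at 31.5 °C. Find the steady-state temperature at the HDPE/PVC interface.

Treat each layer as a resistance in series:
  R'_brass = ln(0.0166/0.0139)/(2πk) = 0.1775/(2π·95.5) = 2.958×10^-4 m·K/W
  R'_HDPE = ln(0.0260/0.0166)/(2πk) = 0.4487/(2π·0.407) = 0.1755 m·K/W
  R'_PVC = ln(0.0308/0.0260)/(2πk) = 0.1694/(2π·0.157) = 0.1717 m·K/W
ΣR = 2.958×10^-4 + 0.1755 + 0.1717 = 0.3475 m·K/W
Q' = ΔT/ΣR = (70.3 °C − 31.5 °C)/0.3475 = 111.7 W/m
From the inner boundary to the HDPE/PVC interface, ΣR_partial = 0.1758 m·K/W.
T_interface = T_in − Q'·ΣR_partial = 70.3 °C − (111.7)(0.1758) = 50.7 °C

T = 50.7 °C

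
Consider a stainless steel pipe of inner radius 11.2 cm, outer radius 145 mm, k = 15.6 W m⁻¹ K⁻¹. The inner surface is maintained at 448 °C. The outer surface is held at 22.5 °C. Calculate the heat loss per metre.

Q' = 2πk·ΔT/ln(r₂/r₁) = 2π × 15.6 × 425.5 / ln(0.145/0.112) = 1.62×10^5 W/m

Q' = 1.62×10^5 W/m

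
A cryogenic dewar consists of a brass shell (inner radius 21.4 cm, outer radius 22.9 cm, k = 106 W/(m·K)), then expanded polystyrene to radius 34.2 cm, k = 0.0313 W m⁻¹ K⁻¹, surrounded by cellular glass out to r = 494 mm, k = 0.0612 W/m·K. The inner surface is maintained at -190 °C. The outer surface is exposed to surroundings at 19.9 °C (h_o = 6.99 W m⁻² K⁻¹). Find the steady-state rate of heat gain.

Q = 43.0 W

Series thermal resistances, inner to outer:
  R_brass = (1/0.214 − 1/0.229)/(4πk) = 0.3061/(4π·106) = 2.298×10^-4 K/W
  R_expanded polystyrene = (1/0.229 − 1/0.342)/(4πk) = 1.443/(4π·0.0313) = 3.668 K/W
  R_cellular glass = (1/0.342 − 1/0.494)/(4πk) = 0.8997/(4π·0.0612) = 1.170 K/W
  R_conv,out = 1/(4πr²h) = 1/(4π·0.494²·6.99) = 0.04665 K/W
ΣR = 2.298×10^-4 + 3.668 + 1.170 + 0.04665 = 4.885 K/W
Q = ΔT/ΣR = (-190 °C − 19.9 °C)/4.885 = -43.0 W
(Negative Q ⇒ heat flows inward; heat gain = 43.0 W.)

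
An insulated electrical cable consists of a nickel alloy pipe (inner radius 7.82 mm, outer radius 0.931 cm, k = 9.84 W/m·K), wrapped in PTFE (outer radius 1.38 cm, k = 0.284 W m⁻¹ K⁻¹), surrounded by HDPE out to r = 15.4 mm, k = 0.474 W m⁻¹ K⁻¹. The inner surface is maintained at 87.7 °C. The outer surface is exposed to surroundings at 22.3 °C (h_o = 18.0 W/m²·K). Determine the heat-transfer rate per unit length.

Resistance network (inner→outer):
  R'_nickel alloy = ln(0.00931/0.00782)/(2πk) = 0.1744/(2π·9.84) = 0.002821 m·K/W
  R'_PTFE = ln(0.0138/0.00931)/(2πk) = 0.3936/(2π·0.284) = 0.2206 m·K/W
  R'_HDPE = ln(0.0154/0.0138)/(2πk) = 0.1097/(2π·0.474) = 0.03683 m·K/W
  R'_conv,out = 1/(2πr h) = 1/(2π·0.0154·18.0) = 0.5742 m·K/W
ΣR = 0.002821 + 0.2206 + 0.03683 + 0.5742 = 0.8345 m·K/W
Q' = ΔT/ΣR = (87.7 °C − 22.3 °C)/0.8345 = 78.4 W/m

Q' = 78.4 W/m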